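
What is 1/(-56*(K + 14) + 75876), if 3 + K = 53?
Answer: 1/72292 ≈ 1.3833e-5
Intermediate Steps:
K = 50 (K = -3 + 53 = 50)
1/(-56*(K + 14) + 75876) = 1/(-56*(50 + 14) + 75876) = 1/(-56*64 + 75876) = 1/(-3584 + 75876) = 1/72292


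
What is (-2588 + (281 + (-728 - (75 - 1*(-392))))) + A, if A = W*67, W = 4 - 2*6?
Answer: -4038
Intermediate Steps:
W = -8 (W = 4 - 12 = -8)
A = -536 (A = -8*67 = -536)
(-2588 + (281 + (-728 - (75 - 1*(-392))))) + A = (-2588 + (281 + (-728 - (75 - 1*(-392))))) - 536 = (-2588 + (281 + (-728 - (75 + 392)))) - 536 = (-2588 + (281 + (-728 - 1*467))) - 536 = (-2588 + (281 + (-728 - 467))) - 536 = (-2588 + (281 - 1195)) - 536 = (-2588 - 914) - 536 = -3502 - 536 = -4038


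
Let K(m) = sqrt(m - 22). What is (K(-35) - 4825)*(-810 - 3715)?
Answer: 21833125 - 4525*I*sqrt(57) ≈ 2.1833e+7 - 34163.0*I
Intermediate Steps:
K(m) = sqrt(-22 + m)
(K(-35) - 4825)*(-810 - 3715) = (sqrt(-22 - 35) - 4825)*(-810 - 3715) = (sqrt(-57) - 4825)*(-4525) = (I*sqrt(57) - 4825)*(-4525) = (-4825 + I*sqrt(57))*(-4525) = 21833125 - 4525*I*sqrt(57)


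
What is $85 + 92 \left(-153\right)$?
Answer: $-13991$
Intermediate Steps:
$85 + 92 \left(-153\right) = 85 - 14076 = -13991$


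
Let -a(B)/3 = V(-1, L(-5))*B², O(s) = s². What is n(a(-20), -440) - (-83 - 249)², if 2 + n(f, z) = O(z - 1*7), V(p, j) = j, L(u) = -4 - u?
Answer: 89583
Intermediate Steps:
a(B) = -3*B² (a(B) = -3*(-4 - 1*(-5))*B² = -3*(-4 + 5)*B² = -3*B²)
n(f, z) = -2 + (-7 + z)² (n(f, z) = -2 + (z - 1*7)² = -2 + (z - 7)² = -2 + (-7 + z)²)
n(a(-20), -440) - (-83 - 249)² = (-2 + (-7 - 440)²) - (-83 - 249)² = (-2 + (-447)²) - 1*(-332)² = (-2 + 199809) - 1*110224 = 199807 - 110224 = 89583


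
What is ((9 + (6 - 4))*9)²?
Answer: 9801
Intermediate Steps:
((9 + (6 - 4))*9)² = ((9 + 2)*9)² = (11*9)² = 99² = 9801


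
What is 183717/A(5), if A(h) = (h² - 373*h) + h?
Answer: -183717/1835 ≈ -100.12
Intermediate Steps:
A(h) = h² - 372*h
183717/A(5) = 183717/((5*(-372 + 5))) = 183717/((5*(-367))) = 183717/(-1835) = 183717*(-1/1835) = -183717/1835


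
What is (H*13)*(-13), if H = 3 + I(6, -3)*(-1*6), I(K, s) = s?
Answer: -3549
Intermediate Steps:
H = 21 (H = 3 - (-3)*6 = 3 - 3*(-6) = 3 + 18 = 21)
(H*13)*(-13) = (21*13)*(-13) = 273*(-13) = -3549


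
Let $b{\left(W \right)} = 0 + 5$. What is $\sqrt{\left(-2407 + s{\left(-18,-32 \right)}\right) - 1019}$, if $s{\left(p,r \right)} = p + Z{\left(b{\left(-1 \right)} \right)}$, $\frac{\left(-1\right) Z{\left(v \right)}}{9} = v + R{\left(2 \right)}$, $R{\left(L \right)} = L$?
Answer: $i \sqrt{3507} \approx 59.22 i$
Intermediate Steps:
$b{\left(W \right)} = 5$
$Z{\left(v \right)} = -18 - 9 v$ ($Z{\left(v \right)} = - 9 \left(v + 2\right) = - 9 \left(2 + v\right) = -18 - 9 v$)
$s{\left(p,r \right)} = -63 + p$ ($s{\left(p,r \right)} = p - 63 = -63 + p$)
$\sqrt{\left(-2407 + s{\left(-18,-32 \right)}\right) - 1019} = \sqrt{\left(-2407 - 81\right) - 1019} = \sqrt{-2488 - 1019} = \sqrt{-3507} = i \sqrt{3507}$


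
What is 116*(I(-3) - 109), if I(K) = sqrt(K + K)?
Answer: -12644 + 116*I*sqrt(6) ≈ -12644.0 + 284.14*I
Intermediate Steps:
I(K) = sqrt(2)*sqrt(K) (I(K) = sqrt(2*K) = sqrt(2)*sqrt(K))
116*(I(-3) - 109) = 116*(sqrt(2)*sqrt(-3) - 109) = 116*(sqrt(2)*(I*sqrt(3)) - 109) = 116*(I*sqrt(6) - 109) = 116*(-109 + I*sqrt(6)) = -12644 + 116*I*sqrt(6)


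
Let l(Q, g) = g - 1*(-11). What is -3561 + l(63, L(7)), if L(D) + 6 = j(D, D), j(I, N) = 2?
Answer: -3554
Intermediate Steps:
L(D) = -4 (L(D) = -6 + 2 = -4)
l(Q, g) = 11 + g (l(Q, g) = g + 11 = 11 + g)
-3561 + l(63, L(7)) = -3561 + (11 - 4) = -3561 + 7 = -3554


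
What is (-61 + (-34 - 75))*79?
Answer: -13430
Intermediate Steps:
(-61 + (-34 - 75))*79 = (-61 - 109)*79 = -170*79 = -13430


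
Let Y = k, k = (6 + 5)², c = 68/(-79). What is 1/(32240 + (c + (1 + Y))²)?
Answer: 6241/292794740 ≈ 2.1315e-5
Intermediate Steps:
c = -68/79 (c = 68*(-1/79) = -68/79 ≈ -0.86076)
k = 121 (k = 11² = 121)
Y = 121
1/(32240 + (c + (1 + Y))²) = 1/(32240 + (-68/79 + (1 + 121))²) = 1/(32240 + (-68/79 + 122)²) = 1/(32240 + (9570/79)²) = 1/(32240 + 91584900/6241) = 1/(292794740/6241) = 6241/292794740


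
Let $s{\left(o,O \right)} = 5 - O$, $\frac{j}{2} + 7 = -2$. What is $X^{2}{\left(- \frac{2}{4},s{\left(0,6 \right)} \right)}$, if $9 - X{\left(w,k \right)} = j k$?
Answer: $81$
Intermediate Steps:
$j = -18$ ($j = -14 + 2 \left(-2\right) = -14 - 4 = -18$)
$X{\left(w,k \right)} = 9 + 18 k$ ($X{\left(w,k \right)} = 9 - - 18 k = 9 + 18 k$)
$X^{2}{\left(- \frac{2}{4},s{\left(0,6 \right)} \right)} = \left(9 + 18 \left(5 - 6\right)\right)^{2} = \left(9 + 18 \left(-1\right)\right)^{2} = \left(9 - 18\right)^{2} = \left(-9\right)^{2} = 81$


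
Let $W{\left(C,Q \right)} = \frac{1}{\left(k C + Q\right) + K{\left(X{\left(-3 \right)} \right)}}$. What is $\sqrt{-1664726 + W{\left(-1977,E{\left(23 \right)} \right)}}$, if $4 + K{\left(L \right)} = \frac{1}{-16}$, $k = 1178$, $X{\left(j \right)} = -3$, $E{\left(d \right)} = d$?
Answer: $\frac{i \sqrt{2311423819175951405862}}{37262193} \approx 1290.2 i$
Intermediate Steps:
$K{\left(L \right)} = - \frac{65}{16}$ ($K{\left(L \right)} = -4 + \frac{1}{-16} = -4 - \frac{1}{16} = - \frac{65}{16}$)
$W{\left(C,Q \right)} = \frac{1}{- \frac{65}{16} + Q + 1178 C}$ ($W{\left(C,Q \right)} = \frac{1}{\left(1178 C + Q\right) - \frac{65}{16}} = \frac{1}{\left(Q + 1178 C\right) - \frac{65}{16}} = \frac{1}{- \frac{65}{16} + Q + 1178 C}$)
$\sqrt{-1664726 + W{\left(-1977,E{\left(23 \right)} \right)}} = \sqrt{-1664726 + \frac{16}{-65 + 16 \cdot 23 + 18848 \left(-1977\right)}} = \sqrt{-1664726 + \frac{16}{-65 + 368 - 37262496}} = \sqrt{-1664726 + \frac{16}{-37262193}} = \sqrt{-1664726 + 16 \left(- \frac{1}{37262193}\right)} = \sqrt{-1664726 - \frac{16}{37262193}} = \sqrt{- \frac{62031341504134}{37262193}} = \frac{i \sqrt{2311423819175951405862}}{37262193}$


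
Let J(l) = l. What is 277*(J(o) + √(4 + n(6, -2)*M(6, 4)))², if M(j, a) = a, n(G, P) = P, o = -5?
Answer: 5817 - 5540*I ≈ 5817.0 - 5540.0*I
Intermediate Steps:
277*(J(o) + √(4 + n(6, -2)*M(6, 4)))² = 277*(-5 + √(4 - 2*4))² = 277*(-5 + √(4 - 8))² = 277*(-5 + √(-4))² = 277*(-5 + 2*I)²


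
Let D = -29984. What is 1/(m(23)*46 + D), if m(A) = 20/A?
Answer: -1/29944 ≈ -3.3396e-5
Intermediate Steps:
1/(m(23)*46 + D) = 1/((20/23)*46 - 29984) = 1/(40 - 29984) = 1/(-29944) = -1/29944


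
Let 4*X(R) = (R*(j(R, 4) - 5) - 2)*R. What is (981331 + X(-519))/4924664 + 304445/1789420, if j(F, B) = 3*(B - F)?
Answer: 19171775160641/881229225488 ≈ 21.756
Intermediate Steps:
j(F, B) = -3*F + 3*B
X(R) = R*(-2 + R*(7 - 3*R))/4 (X(R) = ((R*((-3*R + 3*4) - 5) - 2)*R)/4 = ((R*((-3*R + 12) - 5) - 2)*R)/4 = ((R*((12 - 3*R) - 5) - 2)*R)/4 = ((R*(7 - 3*R) - 2)*R)/4 = ((-2 + R*(7 - 3*R))*R)/4 = (R*(-2 + R*(7 - 3*R)))/4 = R*(-2 + R*(7 - 3*R))/4)
(981331 + X(-519))/4924664 + 304445/1789420 = (981331 + (1/4)*(-519)*(-2 - 3*(-519)**2 + 7*(-519)))/4924664 + 304445/1789420 = (981331 + (1/4)*(-519)*(-2 - 3*269361 - 3633))*(1/4924664) + 304445*(1/1789420) = (981331 + (1/4)*(-519)*(-2 - 808083 - 3633))*(1/4924664) + 60889/357884 = (981331 + (1/4)*(-519)*(-811718))*(1/4924664) + 60889/357884 = (981331 + 210640821/2)*(1/4924664) + 60889/357884 = (212603483/2)*(1/4924664) + 60889/357884 = 212603483/9849328 + 60889/357884 = 19171775160641/881229225488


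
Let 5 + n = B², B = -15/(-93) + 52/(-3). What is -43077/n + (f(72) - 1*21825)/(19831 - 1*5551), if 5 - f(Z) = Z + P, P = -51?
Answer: -1343775255841/8950575480 ≈ -150.13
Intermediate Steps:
f(Z) = 56 - Z (f(Z) = 5 - (Z - 51) = 5 - (-51 + Z) = 5 + (51 - Z) = 56 - Z)
B = -1597/93 (B = -15*(-1/93) + 52*(-⅓) = 5/31 - 52/3 = -1597/93 ≈ -17.172)
n = 2507164/8649 (n = -5 + (-1597/93)² = -5 + 2550409/8649 = 2507164/8649 ≈ 289.88)
-43077/n + (f(72) - 1*21825)/(19831 - 1*5551) = -43077/2507164/8649 + ((56 - 1*72) - 1*21825)/(19831 - 1*5551) = -43077*8649/2507164 + ((56 - 72) - 21825)/(19831 - 5551) = -372572973/2507164 + (-16 - 21825)/14280 = -372572973/2507164 - 21841*1/14280 = -372572973/2507164 - 21841/14280 = -1343775255841/8950575480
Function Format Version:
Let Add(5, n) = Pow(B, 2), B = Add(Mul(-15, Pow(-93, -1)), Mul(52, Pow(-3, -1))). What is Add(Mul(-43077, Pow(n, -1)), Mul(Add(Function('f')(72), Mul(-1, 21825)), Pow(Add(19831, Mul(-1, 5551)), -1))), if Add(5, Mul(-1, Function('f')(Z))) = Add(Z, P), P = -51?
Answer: Rational(-1343775255841, 8950575480) ≈ -150.13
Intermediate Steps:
Function('f')(Z) = Add(56, Mul(-1, Z)) (Function('f')(Z) = Add(5, Mul(-1, Add(Z, -51))) = Add(5, Mul(-1, Add(-51, Z))) = Add(5, Add(51, Mul(-1, Z))) = Add(56, Mul(-1, Z)))
B = Rational(-1597, 93) (B = Add(Mul(-15, Rational(-1, 93)), Mul(52, Rational(-1, 3))) = Add(Rational(5, 31), Rational(-52, 3)) = Rational(-1597, 93) ≈ -17.172)
n = Rational(2507164, 8649) (n = Add(-5, Pow(Rational(-1597, 93), 2)) = Add(-5, Rational(2550409, 8649)) = Rational(2507164, 8649) ≈ 289.88)
Add(Mul(-43077, Pow(n, -1)), Mul(Add(Function('f')(72), Mul(-1, 21825)), Pow(Add(19831, Mul(-1, 5551)), -1))) = Add(Mul(-43077, Pow(Rational(2507164, 8649), -1)), Mul(Add(Add(56, Mul(-1, 72)), Mul(-1, 21825)), Pow(Add(19831, Mul(-1, 5551)), -1))) = Add(Mul(-43077, Rational(8649, 2507164)), Mul(Add(Add(56, -72), -21825), Pow(Add(19831, -5551), -1))) = Add(Rational(-372572973, 2507164), Mul(Add(-16, -21825), Pow(14280, -1))) = Add(Rational(-372572973, 2507164), Mul(-21841, Rational(1, 14280))) = Add(Rational(-372572973, 2507164), Rational(-21841, 14280)) = Rational(-1343775255841, 8950575480)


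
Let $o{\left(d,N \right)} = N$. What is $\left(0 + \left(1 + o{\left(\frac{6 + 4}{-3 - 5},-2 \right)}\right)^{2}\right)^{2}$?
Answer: $1$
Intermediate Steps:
$\left(0 + \left(1 + o{\left(\frac{6 + 4}{-3 - 5},-2 \right)}\right)^{2}\right)^{2} = \left(0 + \left(1 - 2\right)^{2}\right)^{2} = \left(0 + \left(-1\right)^{2}\right)^{2} = \left(0 + 1\right)^{2} = 1^{2} = 1$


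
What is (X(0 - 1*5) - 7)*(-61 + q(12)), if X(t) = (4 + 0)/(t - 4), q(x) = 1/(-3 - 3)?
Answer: 24589/54 ≈ 455.35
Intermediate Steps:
q(x) = -⅙ (q(x) = 1/(-6) = -⅙)
X(t) = 4/(-4 + t)
(X(0 - 1*5) - 7)*(-61 + q(12)) = (4/(-4 + (0 - 1*5)) - 7)*(-61 - ⅙) = (4/(-4 + (0 - 5)) - 7)*(-367/6) = (4/(-4 - 5) - 7)*(-367/6) = (4/(-9) - 7)*(-367/6) = (4*(-⅑) - 7)*(-367/6) = (-4/9 - 7)*(-367/6) = -67/9*(-367/6) = 24589/54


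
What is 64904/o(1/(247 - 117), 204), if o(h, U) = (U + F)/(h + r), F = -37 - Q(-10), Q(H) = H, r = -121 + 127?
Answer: 25345012/11505 ≈ 2203.0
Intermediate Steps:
r = 6
F = -27 (F = -37 - 1*(-10) = -37 + 10 = -27)
o(h, U) = (-27 + U)/(6 + h) (o(h, U) = (U - 27)/(h + 6) = (-27 + U)/(6 + h))
64904/o(1/(247 - 117), 204) = 64904/(((-27 + 204)/(6 + 1/(247 - 117)))) = 64904/((177/(6 + 1/130))) = 64904/((177/(781/130))) = 64904/(((130/781)*177)) = 64904/(23010/781) = 64904*(781/23010) = 25345012/11505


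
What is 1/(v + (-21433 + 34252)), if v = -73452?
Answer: -1/60633 ≈ -1.6493e-5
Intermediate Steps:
1/(v + (-21433 + 34252)) = 1/(-73452 + (-21433 + 34252)) = 1/(-73452 + 12819) = 1/(-60633) = -1/60633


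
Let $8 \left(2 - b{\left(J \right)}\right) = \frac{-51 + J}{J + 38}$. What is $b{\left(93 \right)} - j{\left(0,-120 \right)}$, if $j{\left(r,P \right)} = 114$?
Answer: $- \frac{58709}{524} \approx -112.04$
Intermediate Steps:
$b{\left(J \right)} = 2 - \frac{-51 + J}{8 \left(38 + J\right)}$ ($b{\left(J \right)} = 2 - \frac{\left(-51 + J\right) \frac{1}{J + 38}}{8} = 2 - \frac{\left(-51 + J\right) \frac{1}{38 + J}}{8} = 2 - \frac{\frac{1}{38 + J} \left(-51 + J\right)}{8} = 2 - \frac{-51 + J}{8 \left(38 + J\right)}$)
$b{\left(93 \right)} - j{\left(0,-120 \right)} = \frac{659 + 15 \cdot 93}{8 \left(38 + 93\right)} - 114 = \frac{659 + 1395}{8 \cdot 131} - 114 = \frac{1}{8} \cdot \frac{1}{131} \cdot 2054 - 114 = \frac{1027}{524} - 114 = - \frac{58709}{524}$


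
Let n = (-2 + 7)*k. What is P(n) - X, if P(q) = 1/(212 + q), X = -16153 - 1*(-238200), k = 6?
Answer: -53735373/242 ≈ -2.2205e+5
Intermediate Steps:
n = 30 (n = (-2 + 7)*6 = 5*6 = 30)
X = 222047 (X = -16153 + 238200 = 222047)
P(n) - X = 1/(212 + 30) - 1*222047 = 1/242 - 222047 = -53735373/242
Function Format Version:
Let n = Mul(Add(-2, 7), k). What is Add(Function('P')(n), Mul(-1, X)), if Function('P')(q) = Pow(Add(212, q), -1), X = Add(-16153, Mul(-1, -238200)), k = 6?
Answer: Rational(-53735373, 242) ≈ -2.2205e+5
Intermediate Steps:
n = 30 (n = Mul(Add(-2, 7), 6) = Mul(5, 6) = 30)
X = 222047 (X = Add(-16153, 238200) = 222047)
Add(Function('P')(n), Mul(-1, X)) = Add(Pow(Add(212, 30), -1), Mul(-1, 222047)) = Add(Pow(242, -1), -222047) = Add(Rational(1, 242), -222047) = Rational(-53735373, 242)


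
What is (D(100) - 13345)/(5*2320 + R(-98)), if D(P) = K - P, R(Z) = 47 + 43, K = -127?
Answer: -6786/5845 ≈ -1.1610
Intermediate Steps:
R(Z) = 90
D(P) = -127 - P
(D(100) - 13345)/(5*2320 + R(-98)) = ((-127 - 1*100) - 13345)/(5*2320 + 90) = ((-127 - 100) - 13345)/(11600 + 90) = (-227 - 13345)/11690 = -13572*1/11690 = -6786/5845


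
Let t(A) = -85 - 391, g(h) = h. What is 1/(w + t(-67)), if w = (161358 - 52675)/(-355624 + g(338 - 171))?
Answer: -355457/169306215 ≈ -0.0020995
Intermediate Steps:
t(A) = -476
w = -108683/355457 (w = (161358 - 52675)/(-355624 + (338 - 171)) = 108683/(-355624 + 167) = 108683/(-355457) = 108683*(-1/355457) = -108683/355457 ≈ -0.30576)
1/(w + t(-67)) = 1/(-108683/355457 - 476) = 1/(-169306215/355457) = -355457/169306215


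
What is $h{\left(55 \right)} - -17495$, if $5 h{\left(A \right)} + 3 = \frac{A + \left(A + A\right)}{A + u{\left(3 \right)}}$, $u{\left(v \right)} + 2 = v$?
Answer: $\frac{4898597}{280} \approx 17495.0$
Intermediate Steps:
$u{\left(v \right)} = -2 + v$
$h{\left(A \right)} = - \frac{3}{5} + \frac{3 A}{5 \left(1 + A\right)}$ ($h{\left(A \right)} = - \frac{3}{5} + \frac{\left(A + \left(A + A\right)\right) \frac{1}{A + \left(-2 + 3\right)}}{5} = - \frac{3}{5} + \frac{\left(A + 2 A\right) \frac{1}{A + 1}}{5} = - \frac{3}{5} + \frac{3 A \frac{1}{1 + A}}{5} = - \frac{3}{5} + \frac{3 A}{5 \left(1 + A\right)}$)
$h{\left(55 \right)} - -17495 = - \frac{3}{5 + 5 \cdot 55} - -17495 = - \frac{3}{5 + 275} + 17495 = - \frac{3}{280} + 17495 = \frac{4898597}{280}$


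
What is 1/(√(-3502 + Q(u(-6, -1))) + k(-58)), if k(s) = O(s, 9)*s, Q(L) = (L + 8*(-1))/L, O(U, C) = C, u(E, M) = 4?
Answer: -522/275987 - I*√3503/275987 ≈ -0.0018914 - 0.00021445*I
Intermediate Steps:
Q(L) = (-8 + L)/L (Q(L) = (L - 8)/L = (-8 + L)/L)
k(s) = 9*s
1/(√(-3502 + Q(u(-6, -1))) + k(-58)) = 1/(√(-3502 + (-8 + 4)/4) + 9*(-58)) = 1/(√(-3502 + (¼)*(-4)) - 522) = 1/(√(-3502 - 1) - 522) = 1/(√(-3503) - 522) = 1/(I*√3503 - 522) = 1/(-522 + I*√3503)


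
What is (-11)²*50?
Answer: 6050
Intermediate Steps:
(-11)²*50 = 121*50 = 6050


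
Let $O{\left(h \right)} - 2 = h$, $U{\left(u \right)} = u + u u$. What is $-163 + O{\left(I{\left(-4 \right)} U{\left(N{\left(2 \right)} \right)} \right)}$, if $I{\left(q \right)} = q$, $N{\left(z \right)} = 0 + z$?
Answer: $-185$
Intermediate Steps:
$N{\left(z \right)} = z$
$U{\left(u \right)} = u + u^{2}$
$O{\left(h \right)} = 2 + h$
$-163 + O{\left(I{\left(-4 \right)} U{\left(N{\left(2 \right)} \right)} \right)} = -163 + \left(2 - 4 \cdot 2 \left(1 + 2\right)\right) = -163 + \left(2 - 4 \cdot 2 \cdot 3\right) = -163 + \left(2 - 24\right) = -163 - 22 = -185$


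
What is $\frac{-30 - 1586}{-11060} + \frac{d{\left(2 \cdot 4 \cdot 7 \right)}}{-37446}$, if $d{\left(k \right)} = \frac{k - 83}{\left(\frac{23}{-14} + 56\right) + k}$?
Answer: $\frac{657499}{4499761} \approx 0.14612$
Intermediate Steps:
$d{\left(k \right)} = \frac{-83 + k}{\frac{761}{14} + k}$ ($d{\left(k \right)} = \frac{-83 + k}{\left(23 \left(- \frac{1}{14}\right) + 56\right) + k} = \frac{-83 + k}{\left(- \frac{23}{14} + 56\right) + k} = \frac{-83 + k}{\frac{761}{14} + k}$)
$\frac{-30 - 1586}{-11060} + \frac{d{\left(2 \cdot 4 \cdot 7 \right)}}{-37446} = \frac{-30 - 1586}{-11060} + \frac{14 \frac{1}{761 + 14 \cdot 2 \cdot 4 \cdot 7} \left(-83 + 2 \cdot 4 \cdot 7\right)}{-37446} = \left(-30 - 1586\right) \left(- \frac{1}{11060}\right) + \frac{14 \left(-83 + 8 \cdot 7\right)}{761 + 14 \cdot 8 \cdot 7} \left(- \frac{1}{37446}\right) = \left(-1616\right) \left(- \frac{1}{11060}\right) + \frac{14 \left(-83 + 56\right)}{761 + 14 \cdot 56} \left(- \frac{1}{37446}\right) = \frac{404}{2765} + 14 \frac{1}{761 + 784} \left(-27\right) \left(- \frac{1}{37446}\right) = \frac{404}{2765} + 14 \cdot \frac{1}{1545} \left(-27\right) \left(- \frac{1}{37446}\right) = \frac{404}{2765} - - \frac{21}{3214115} = \frac{404}{2765} + \frac{21}{3214115} = \frac{657499}{4499761}$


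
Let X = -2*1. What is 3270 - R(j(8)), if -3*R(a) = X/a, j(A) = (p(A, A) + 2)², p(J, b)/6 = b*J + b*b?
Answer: 2908174499/889350 ≈ 3270.0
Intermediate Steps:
X = -2
p(J, b) = 6*b² + 6*J*b (p(J, b) = 6*(b*J + b*b) = 6*(J*b + b²) = 6*(b² + J*b) = 6*b² + 6*J*b)
j(A) = (2 + 12*A²)² (j(A) = (6*A*(A + A) + 2)² = (6*A*(2*A) + 2)² = (12*A² + 2)² = (2 + 12*A²)²)
R(a) = 2/(3*a) (R(a) = -(-2)/(3*a) = 2/(3*a))
3270 - R(j(8)) = 3270 - 2/(3*(4*(1 + 6*8²)²)) = 3270 - 2/(3*(4*(1 + 6*64)²)) = 3270 - 2/(3*(4*(1 + 384)²)) = 3270 - 2/(3*(4*385²)) = 3270 - 2/(3*(4*148225)) = 3270 - 2/(3*592900) = 3270 - 1*1/889350 = 3270 - 1/889350 = 2908174499/889350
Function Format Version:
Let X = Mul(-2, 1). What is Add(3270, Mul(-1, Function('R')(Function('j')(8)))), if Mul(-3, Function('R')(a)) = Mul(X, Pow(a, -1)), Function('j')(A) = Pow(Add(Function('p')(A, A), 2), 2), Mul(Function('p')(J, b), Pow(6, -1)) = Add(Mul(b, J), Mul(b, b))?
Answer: Rational(2908174499, 889350) ≈ 3270.0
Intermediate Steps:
X = -2
Function('p')(J, b) = Add(Mul(6, Pow(b, 2)), Mul(6, J, b)) (Function('p')(J, b) = Mul(6, Add(Mul(b, J), Mul(b, b))) = Mul(6, Add(Mul(J, b), Pow(b, 2))) = Mul(6, Add(Pow(b, 2), Mul(J, b))) = Add(Mul(6, Pow(b, 2)), Mul(6, J, b)))
Function('j')(A) = Pow(Add(2, Mul(12, Pow(A, 2))), 2) (Function('j')(A) = Pow(Add(Mul(6, A, Add(A, A)), 2), 2) = Pow(Add(Mul(6, A, Mul(2, A)), 2), 2) = Pow(Add(Mul(12, Pow(A, 2)), 2), 2) = Pow(Add(2, Mul(12, Pow(A, 2))), 2))
Function('R')(a) = Mul(Rational(2, 3), Pow(a, -1)) (Function('R')(a) = Mul(Rational(-1, 3), Mul(-2, Pow(a, -1))) = Mul(Rational(2, 3), Pow(a, -1)))
Add(3270, Mul(-1, Function('R')(Function('j')(8)))) = Add(3270, Mul(-1, Mul(Rational(2, 3), Pow(Mul(4, Pow(Add(1, Mul(6, Pow(8, 2))), 2)), -1)))) = Add(3270, Mul(-1, Mul(Rational(2, 3), Pow(Mul(4, Pow(Add(1, Mul(6, 64)), 2)), -1)))) = Add(3270, Mul(-1, Mul(Rational(2, 3), Pow(Mul(4, Pow(Add(1, 384), 2)), -1)))) = Add(3270, Mul(-1, Mul(Rational(2, 3), Pow(Mul(4, Pow(385, 2)), -1)))) = Add(3270, Mul(-1, Mul(Rational(2, 3), Pow(Mul(4, 148225), -1)))) = Add(3270, Mul(-1, Mul(Rational(2, 3), Pow(592900, -1)))) = Add(3270, Mul(-1, Mul(Rational(2, 3), Rational(1, 592900)))) = Add(3270, Mul(-1, Rational(1, 889350))) = Add(3270, Rational(-1, 889350)) = Rational(2908174499, 889350)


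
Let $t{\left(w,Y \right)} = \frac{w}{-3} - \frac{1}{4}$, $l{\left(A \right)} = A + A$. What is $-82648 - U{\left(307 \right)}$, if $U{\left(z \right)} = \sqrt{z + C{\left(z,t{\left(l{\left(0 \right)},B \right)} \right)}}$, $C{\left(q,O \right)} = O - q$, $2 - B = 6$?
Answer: $-82648 - \frac{i}{2} \approx -82648.0 - 0.5 i$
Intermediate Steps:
$B = -4$ ($B = 2 - 6 = -4$)
$l{\left(A \right)} = 2 A$
$t{\left(w,Y \right)} = - \frac{1}{4} - \frac{w}{3}$ ($t{\left(w,Y \right)} = w \left(- \frac{1}{3}\right) - \frac{1}{4} = - \frac{w}{3} - \frac{1}{4} = - \frac{1}{4} - \frac{w}{3}$)
$U{\left(z \right)} = \frac{i}{2}$ ($U{\left(z \right)} = \sqrt{z - \left(\frac{1}{4} + z + \frac{1}{3} \cdot 2 \cdot 0\right)} = \sqrt{z - \left(\frac{1}{4} + z\right)} = \sqrt{- \frac{1}{4}} = \frac{i}{2}$)
$-82648 - U{\left(307 \right)} = -82648 - \frac{i}{2}$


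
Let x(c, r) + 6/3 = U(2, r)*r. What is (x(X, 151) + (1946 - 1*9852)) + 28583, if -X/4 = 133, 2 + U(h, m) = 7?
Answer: 21430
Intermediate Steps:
U(h, m) = 5 (U(h, m) = -2 + 7 = 5)
X = -532 (X = -4*133 = -532)
x(c, r) = -2 + 5*r
(x(X, 151) + (1946 - 1*9852)) + 28583 = ((-2 + 5*151) + (1946 - 1*9852)) + 28583 = ((-2 + 755) + (1946 - 9852)) + 28583 = (753 - 7906) + 28583 = -7153 + 28583 = 21430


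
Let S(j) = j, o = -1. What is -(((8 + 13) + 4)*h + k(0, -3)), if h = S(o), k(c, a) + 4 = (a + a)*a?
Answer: 11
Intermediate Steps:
k(c, a) = -4 + 2*a**2 (k(c, a) = -4 + (a + a)*a = -4 + (2*a)*a = -4 + 2*a**2)
h = -1
-(((8 + 13) + 4)*h + k(0, -3)) = -(((8 + 13) + 4)*(-1) + (-4 + 2*(-3)**2)) = -((21 + 4)*(-1) + (-4 + 2*9)) = -(25*(-1) + (-4 + 18)) = -(-25 + 14) = -1*(-11) = 11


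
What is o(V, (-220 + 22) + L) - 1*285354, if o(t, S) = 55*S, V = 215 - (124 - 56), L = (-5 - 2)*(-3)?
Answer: -295089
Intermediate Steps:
L = 21 (L = -7*(-3) = 21)
V = 147 (V = 215 - 1*68 = 215 - 68 = 147)
o(V, (-220 + 22) + L) - 1*285354 = 55*((-220 + 22) + 21) - 1*285354 = 55*(-198 + 21) - 285354 = 55*(-177) - 285354 = -9735 - 285354 = -295089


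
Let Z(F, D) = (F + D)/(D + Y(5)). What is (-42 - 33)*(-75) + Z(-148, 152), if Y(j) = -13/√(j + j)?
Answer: 1298655455/230871 + 52*√10/230871 ≈ 5625.0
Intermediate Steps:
Y(j) = -13*√2/(2*√j)
Z(F, D) = (D + F)/(D - 13*√10/10) (Z(F, D) = (F + D)/(D - 13*√2/(2*√5)) = (D + F)/(D - 13*√2*√5/5/2) = (D + F)/(D - 13*√10/10))
(-42 - 33)*(-75) + Z(-148, 152) = (-42 - 33)*(-75) + 10*(152 - 148)/(-13*√10 + 10*152) = -75*(-75) + 10*4/(-13*√10 + 1520) = 5625 + 10*4/(1520 - 13*√10) = 5625 + 40/(1520 - 13*√10)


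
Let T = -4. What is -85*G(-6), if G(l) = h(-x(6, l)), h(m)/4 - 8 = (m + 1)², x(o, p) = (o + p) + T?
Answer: -11220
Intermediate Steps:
x(o, p) = -4 + o + p (x(o, p) = (o + p) - 4 = -4 + o + p)
h(m) = 32 + 4*(1 + m)² (h(m) = 32 + 4*(m + 1)² = 32 + 4*(1 + m)²)
G(l) = 32 + 4*(-1 - l)² (G(l) = 32 + 4*(1 - (-4 + 6 + l))² = 32 + 4*(1 - (2 + l))² = 32 + 4*(1 + (-2 - l))² = 32 + 4*(-1 - l)²)
-85*G(-6) = -85*(32 + 4*(1 - 6)²) = -85*(32 + 4*(-5)²) = -85*(32 + 4*25) = -85*(32 + 100) = -85*132 = -11220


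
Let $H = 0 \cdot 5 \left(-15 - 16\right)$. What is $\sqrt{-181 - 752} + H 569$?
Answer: $i \sqrt{933} \approx 30.545 i$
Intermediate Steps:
$H = 0$ ($H = 0 \left(-15 - 16\right) = 0 \left(-31\right) = 0$)
$\sqrt{-181 - 752} + H 569 = \sqrt{-181 - 752} + 0 \cdot 569 = \sqrt{-933} + 0 = i \sqrt{933} + 0 = i \sqrt{933}$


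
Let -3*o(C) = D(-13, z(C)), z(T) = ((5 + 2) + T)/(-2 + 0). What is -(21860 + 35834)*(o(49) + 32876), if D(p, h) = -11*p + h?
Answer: -5683609022/3 ≈ -1.8945e+9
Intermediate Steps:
z(T) = -7/2 - T/2 (z(T) = (7 + T)/(-2) = (7 + T)*(-½) = -7/2 - T/2)
D(p, h) = h - 11*p
o(C) = -93/2 + C/6 (o(C) = -((-7/2 - C/2) - 11*(-13))/3 = -((-7/2 - C/2) + 143)/3 = -(279/2 - C/2)/3 = -93/2 + C/6)
-(21860 + 35834)*(o(49) + 32876) = -(21860 + 35834)*((-93/2 + (⅙)*49) + 32876) = -57694*((-93/2 + 49/6) + 32876) = -57694*(-115/3 + 32876) = -57694*98513/3 = -1*5683609022/3 = -5683609022/3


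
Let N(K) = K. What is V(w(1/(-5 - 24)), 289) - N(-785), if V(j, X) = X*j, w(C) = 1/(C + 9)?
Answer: 212481/260 ≈ 817.23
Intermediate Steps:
w(C) = 1/(9 + C)
V(w(1/(-5 - 24)), 289) - N(-785) = 289/(9 + 1/(-5 - 24)) - 1*(-785) = 289/(9 + 1/(-29)) + 785 = 289/(9 - 1/29) + 785 = 289/(260/29) + 785 = 289*(29/260) + 785 = 8381/260 + 785 = 212481/260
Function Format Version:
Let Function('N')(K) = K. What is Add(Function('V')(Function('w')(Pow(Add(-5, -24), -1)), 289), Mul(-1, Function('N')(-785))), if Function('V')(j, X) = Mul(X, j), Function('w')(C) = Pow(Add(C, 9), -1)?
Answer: Rational(212481, 260) ≈ 817.23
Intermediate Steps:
Function('w')(C) = Pow(Add(9, C), -1)
Add(Function('V')(Function('w')(Pow(Add(-5, -24), -1)), 289), Mul(-1, Function('N')(-785))) = Add(Mul(289, Pow(Add(9, Pow(Add(-5, -24), -1)), -1)), Mul(-1, -785)) = Add(Mul(289, Pow(Add(9, Pow(-29, -1)), -1)), 785) = Add(Mul(289, Pow(Add(9, Rational(-1, 29)), -1)), 785) = Add(Mul(289, Pow(Rational(260, 29), -1)), 785) = Add(Mul(289, Rational(29, 260)), 785) = Add(Rational(8381, 260), 785) = Rational(212481, 260)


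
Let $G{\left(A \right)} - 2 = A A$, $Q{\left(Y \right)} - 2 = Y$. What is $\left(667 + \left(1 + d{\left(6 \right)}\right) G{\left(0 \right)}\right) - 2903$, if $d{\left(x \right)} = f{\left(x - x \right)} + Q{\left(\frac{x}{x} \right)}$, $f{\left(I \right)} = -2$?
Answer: $-2232$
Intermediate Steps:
$Q{\left(Y \right)} = 2 + Y$
$d{\left(x \right)} = 1$ ($d{\left(x \right)} = -2 + \left(2 + \frac{x}{x}\right) = -2 + \left(2 + 1\right) = -2 + 3 = 1$)
$G{\left(A \right)} = 2 + A^{2}$ ($G{\left(A \right)} = 2 + A A = 2 + A^{2}$)
$\left(667 + \left(1 + d{\left(6 \right)}\right) G{\left(0 \right)}\right) - 2903 = \left(667 + \left(1 + 1\right) \left(2 + 0^{2}\right)\right) - 2903 = \left(667 + 2 \left(2 + 0\right)\right) - 2903 = \left(667 + 2 \cdot 2\right) - 2903 = \left(667 + 4\right) - 2903 = 671 - 2903 = -2232$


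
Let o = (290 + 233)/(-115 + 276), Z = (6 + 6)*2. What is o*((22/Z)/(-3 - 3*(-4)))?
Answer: 5753/17388 ≈ 0.33086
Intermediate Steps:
Z = 24 (Z = 12*2 = 24)
o = 523/161 ≈ 3.2484
o*((22/Z)/(-3 - 3*(-4))) = 523*((22/24)/(-3 - 3*(-4)))/161 = 523*((22*(1/24))/(-3 + 12))/161 = 523*((11/12)/9)/161 = 523*((⅑)*(11/12))/161 = (523/161)*(11/108) = 5753/17388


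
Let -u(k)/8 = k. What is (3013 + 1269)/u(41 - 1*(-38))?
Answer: -2141/316 ≈ -6.7753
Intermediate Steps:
u(k) = -8*k
(3013 + 1269)/u(41 - 1*(-38)) = (3013 + 1269)/((-8*(41 - 1*(-38)))) = 4282/((-8*(41 + 38))) = 4282/((-8*79)) = 4282/(-632) = 4282*(-1/632) = -2141/316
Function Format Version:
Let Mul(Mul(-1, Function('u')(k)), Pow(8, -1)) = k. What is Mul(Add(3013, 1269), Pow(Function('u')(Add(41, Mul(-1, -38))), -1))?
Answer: Rational(-2141, 316) ≈ -6.7753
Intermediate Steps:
Function('u')(k) = Mul(-8, k)
Mul(Add(3013, 1269), Pow(Function('u')(Add(41, Mul(-1, -38))), -1)) = Mul(Add(3013, 1269), Pow(Mul(-8, Add(41, Mul(-1, -38))), -1)) = Mul(4282, Pow(Mul(-8, Add(41, 38)), -1)) = Mul(4282, Pow(Mul(-8, 79), -1)) = Mul(4282, Pow(-632, -1)) = Mul(4282, Rational(-1, 632)) = Rational(-2141, 316)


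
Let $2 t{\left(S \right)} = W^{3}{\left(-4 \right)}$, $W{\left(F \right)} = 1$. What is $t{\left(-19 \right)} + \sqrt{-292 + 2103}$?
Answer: $\frac{1}{2} + \sqrt{1811} \approx 43.056$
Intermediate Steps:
$t{\left(S \right)} = \frac{1}{2}$ ($t{\left(S \right)} = \frac{1^{3}}{2} = \frac{1}{2} \cdot 1 = \frac{1}{2}$)
$t{\left(-19 \right)} + \sqrt{-292 + 2103} = \frac{1}{2} + \sqrt{-292 + 2103} = \frac{1}{2} + \sqrt{1811}$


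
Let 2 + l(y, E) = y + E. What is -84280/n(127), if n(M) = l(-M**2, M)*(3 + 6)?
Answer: 21070/36009 ≈ 0.58513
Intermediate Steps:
l(y, E) = -2 + E + y (l(y, E) = -2 + (y + E) = -2 + (E + y) = -2 + E + y)
n(M) = -18 - 9*M**2 + 9*M (n(M) = (-2 + M - M**2)*(3 + 6) = (-2 + M - M**2)*9 = -18 - 9*M**2 + 9*M)
-84280/n(127) = -84280/(-18 - 9*127**2 + 9*127) = -84280/(-18 - 9*16129 + 1143) = -84280/(-18 - 145161 + 1143) = -84280/(-144036) = -84280*(-1/144036) = 21070/36009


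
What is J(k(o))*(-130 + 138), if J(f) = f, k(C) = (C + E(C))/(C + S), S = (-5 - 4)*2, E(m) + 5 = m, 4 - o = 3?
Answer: 24/17 ≈ 1.4118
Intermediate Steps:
o = 1 (o = 4 - 1*3 = 4 - 3 = 1)
E(m) = -5 + m
S = -18 (S = -9*2 = -18)
k(C) = (-5 + 2*C)/(-18 + C) (k(C) = (C + (-5 + C))/(C - 18) = (-5 + 2*C)/(-18 + C))
J(k(o))*(-130 + 138) = ((-5 + 2*1)/(-18 + 1))*(-130 + 138) = ((-5 + 2)/(-17))*8 = -1/17*(-3)*8 = (3/17)*8 = 24/17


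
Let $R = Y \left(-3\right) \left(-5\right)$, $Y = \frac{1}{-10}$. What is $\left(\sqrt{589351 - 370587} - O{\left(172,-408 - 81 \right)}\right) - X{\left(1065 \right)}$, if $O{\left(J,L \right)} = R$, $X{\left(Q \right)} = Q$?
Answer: $- \frac{2127}{2} + 2 \sqrt{54691} \approx -595.78$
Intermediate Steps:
$Y = - \frac{1}{10} \approx -0.1$
$R = - \frac{3}{2}$ ($R = \left(- \frac{1}{10}\right) \left(-3\right) \left(-5\right) = \frac{3}{10} \left(-5\right) = - \frac{3}{2} \approx -1.5$)
$O{\left(J,L \right)} = - \frac{3}{2}$
$\left(\sqrt{589351 - 370587} - O{\left(172,-408 - 81 \right)}\right) - X{\left(1065 \right)} = \left(\sqrt{589351 - 370587} - - \frac{3}{2}\right) - 1065 = \left(\sqrt{218764} + \frac{3}{2}\right) - 1065 = \left(2 \sqrt{54691} + \frac{3}{2}\right) - 1065 = \left(\frac{3}{2} + 2 \sqrt{54691}\right) - 1065 = - \frac{2127}{2} + 2 \sqrt{54691}$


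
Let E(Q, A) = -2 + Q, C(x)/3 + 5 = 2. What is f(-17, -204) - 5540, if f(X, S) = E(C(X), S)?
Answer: -5551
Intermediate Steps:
C(x) = -9 (C(x) = -15 + 3*2 = -15 + 6 = -9)
f(X, S) = -11 (f(X, S) = -2 - 9 = -11)
f(-17, -204) - 5540 = -11 - 5540 = -5551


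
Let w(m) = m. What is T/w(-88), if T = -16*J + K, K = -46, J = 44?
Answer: 375/44 ≈ 8.5227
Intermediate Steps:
T = -750 (T = -16*44 - 46 = -704 - 46 = -750)
T/w(-88) = -750/(-88) = -750*(-1/88) = 375/44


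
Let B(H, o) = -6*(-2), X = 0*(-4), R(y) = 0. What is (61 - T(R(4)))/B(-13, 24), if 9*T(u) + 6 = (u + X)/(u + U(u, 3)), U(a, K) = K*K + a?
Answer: 185/36 ≈ 5.1389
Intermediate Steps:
U(a, K) = a + K² (U(a, K) = K² + a = a + K²)
X = 0
T(u) = -⅔ + u/(9*(9 + 2*u)) (T(u) = -⅔ + ((u + 0)/(u + (u + 3²)))/9 = -⅔ + (u/(u + (u + 9)))/9 = -⅔ + (u/(u + (9 + u)))/9 = -⅔ + (u/(9 + 2*u))/9 = -⅔ + u/(9*(9 + 2*u)))
B(H, o) = 12
(61 - T(R(4)))/B(-13, 24) = (61 - (-54 - 11*0)/(9*(9 + 2*0)))/12 = (61 - (-54 + 0)/(9*(9 + 0)))*(1/12) = (61 - (-54)/(9*9))*(1/12) = (61 - 1*(-⅔))*(1/12) = (61 + ⅔)*(1/12) = (185/3)*(1/12) = 185/36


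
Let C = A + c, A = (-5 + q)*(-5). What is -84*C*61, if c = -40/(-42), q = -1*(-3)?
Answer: -56120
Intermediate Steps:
q = 3
c = 20/21 (c = -40*(-1/42) = 20/21 ≈ 0.95238)
A = 10 (A = (-5 + 3)*(-5) = -2*(-5) = 10)
C = 230/21 (C = 10 + 20/21 = 230/21 ≈ 10.952)
-84*C*61 = -84*230/21*61 = -920*61 = -56120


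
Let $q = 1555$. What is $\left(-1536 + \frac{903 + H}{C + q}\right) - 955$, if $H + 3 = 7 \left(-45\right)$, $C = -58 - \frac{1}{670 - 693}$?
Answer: $- \frac{85756657}{34432} \approx -2490.6$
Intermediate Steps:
$C = - \frac{1333}{23}$ ($C = -58 - \frac{1}{-23} = -58 - - \frac{1}{23} = -58 + \frac{1}{23} = - \frac{1333}{23} \approx -57.957$)
$H = -318$ ($H = -3 + 7 \left(-45\right) = -3 - 315 = -318$)
$\left(-1536 + \frac{903 + H}{C + q}\right) - 955 = \left(-1536 + \frac{903 - 318}{- \frac{1333}{23} + 1555}\right) - 955 = \left(-1536 + \frac{585}{\frac{34432}{23}}\right) - 955 = \left(-1536 + 585 \cdot \frac{23}{34432}\right) - 955 = \left(-1536 + \frac{13455}{34432}\right) - 955 = - \frac{52874097}{34432} - 955 = - \frac{85756657}{34432}$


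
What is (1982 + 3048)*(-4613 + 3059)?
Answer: -7816620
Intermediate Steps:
(1982 + 3048)*(-4613 + 3059) = 5030*(-1554) = -7816620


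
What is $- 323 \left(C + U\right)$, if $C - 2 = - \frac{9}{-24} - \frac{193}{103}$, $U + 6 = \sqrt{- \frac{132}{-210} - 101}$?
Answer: $\frac{1463513}{824} - \frac{323 i \sqrt{122955}}{35} \approx 1776.1 - 3236.0 i$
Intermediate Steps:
$U = -6 + \frac{i \sqrt{122955}}{35}$ ($U = -6 + \sqrt{- \frac{132}{-210} - 101} = -6 + \sqrt{\left(-132\right) \left(- \frac{1}{210}\right) - 101} = -6 + \sqrt{\frac{22}{35} - 101} = -6 + \sqrt{- \frac{3513}{35}} = -6 + \frac{i \sqrt{122955}}{35} \approx -6.0 + 10.019 i$)
$C = \frac{413}{824}$ ($C = 2 - \left(- \frac{3}{8} + \frac{193}{103}\right) = 2 - \frac{1235}{824} = \frac{413}{824} \approx 0.50121$)
$- 323 \left(C + U\right) = - 323 \left(\frac{413}{824} - \left(6 - \frac{i \sqrt{122955}}{35}\right)\right) = - 323 \left(- \frac{4531}{824} + \frac{i \sqrt{122955}}{35}\right) = \frac{1463513}{824} - \frac{323 i \sqrt{122955}}{35}$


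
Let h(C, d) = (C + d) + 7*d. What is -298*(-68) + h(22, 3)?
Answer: 20310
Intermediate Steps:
h(C, d) = C + 8*d
-298*(-68) + h(22, 3) = -298*(-68) + (22 + 8*3) = 20264 + (22 + 24) = 20264 + 46 = 20310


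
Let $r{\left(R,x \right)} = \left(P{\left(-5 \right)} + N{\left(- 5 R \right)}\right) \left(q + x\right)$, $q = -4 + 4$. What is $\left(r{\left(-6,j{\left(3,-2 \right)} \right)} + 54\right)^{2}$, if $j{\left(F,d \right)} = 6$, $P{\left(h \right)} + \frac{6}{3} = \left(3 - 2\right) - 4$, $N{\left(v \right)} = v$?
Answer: $41616$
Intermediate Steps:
$P{\left(h \right)} = -5$ ($P{\left(h \right)} = -2 + \left(\left(3 - 2\right) - 4\right) = -2 + \left(1 - 4\right) = -2 - 3 = -5$)
$q = 0$
$r{\left(R,x \right)} = x \left(-5 - 5 R\right)$ ($r{\left(R,x \right)} = \left(-5 - 5 R\right) \left(0 + x\right) = \left(-5 - 5 R\right) x = x \left(-5 - 5 R\right)$)
$\left(r{\left(-6,j{\left(3,-2 \right)} \right)} + 54\right)^{2} = \left(5 \cdot 6 \left(-1 - -6\right) + 54\right)^{2} = \left(5 \cdot 6 \left(-1 + 6\right) + 54\right)^{2} = \left(5 \cdot 6 \cdot 5 + 54\right)^{2} = \left(150 + 54\right)^{2} = 204^{2} = 41616$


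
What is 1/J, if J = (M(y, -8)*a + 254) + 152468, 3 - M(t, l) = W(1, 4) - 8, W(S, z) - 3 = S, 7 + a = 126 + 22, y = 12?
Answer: 1/153709 ≈ 6.5058e-6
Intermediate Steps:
a = 141 (a = -7 + (126 + 22) = -7 + 148 = 141)
W(S, z) = 3 + S
M(t, l) = 7 (M(t, l) = 3 - ((3 + 1) - 8) = 3 - (4 - 8) = 3 - 1*(-4) = 3 + 4 = 7)
J = 153709 (J = (7*141 + 254) + 152468 = (987 + 254) + 152468 = 1241 + 152468 = 153709)
1/J = 1/153709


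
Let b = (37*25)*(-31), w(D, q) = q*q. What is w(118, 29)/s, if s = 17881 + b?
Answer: -841/10794 ≈ -0.077914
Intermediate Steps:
w(D, q) = q**2
b = -28675 (b = 925*(-31) = -28675)
s = -10794 (s = 17881 - 28675 = -10794)
w(118, 29)/s = 29**2/(-10794) = 841*(-1/10794) = -841/10794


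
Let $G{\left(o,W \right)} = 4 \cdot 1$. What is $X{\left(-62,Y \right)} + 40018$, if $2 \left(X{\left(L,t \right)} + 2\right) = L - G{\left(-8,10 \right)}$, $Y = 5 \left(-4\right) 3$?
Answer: $39983$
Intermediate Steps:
$G{\left(o,W \right)} = 4$
$Y = -60$ ($Y = \left(-20\right) 3 = -60$)
$X{\left(L,t \right)} = -4 + \frac{L}{2}$ ($X{\left(L,t \right)} = -2 + \frac{L - 4}{2} = -2 + \frac{-4 + L}{2} = -2 + \left(-2 + \frac{L}{2}\right) = -4 + \frac{L}{2}$)
$X{\left(-62,Y \right)} + 40018 = \left(-4 + \frac{1}{2} \left(-62\right)\right) + 40018 = \left(-4 - 31\right) + 40018 = -35 + 40018 = 39983$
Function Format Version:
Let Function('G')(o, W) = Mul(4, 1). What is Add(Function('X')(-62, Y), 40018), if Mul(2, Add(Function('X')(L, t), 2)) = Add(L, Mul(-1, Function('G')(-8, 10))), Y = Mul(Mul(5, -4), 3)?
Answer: 39983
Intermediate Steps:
Function('G')(o, W) = 4
Y = -60 (Y = Mul(-20, 3) = -60)
Function('X')(L, t) = Add(-4, Mul(Rational(1, 2), L)) (Function('X')(L, t) = Add(-2, Mul(Rational(1, 2), Add(L, Mul(-1, 4)))) = Add(-2, Mul(Rational(1, 2), Add(L, -4))) = Add(-2, Mul(Rational(1, 2), Add(-4, L))) = Add(-2, Add(-2, Mul(Rational(1, 2), L))) = Add(-4, Mul(Rational(1, 2), L)))
Add(Function('X')(-62, Y), 40018) = Add(Add(-4, Mul(Rational(1, 2), -62)), 40018) = Add(Add(-4, -31), 40018) = Add(-35, 40018) = 39983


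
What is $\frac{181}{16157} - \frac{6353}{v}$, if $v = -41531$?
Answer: $\frac{110162532}{671016367} \approx 0.16417$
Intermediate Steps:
$\frac{181}{16157} - \frac{6353}{v} = \frac{181}{16157} - \frac{6353}{-41531} = 181 \cdot \frac{1}{16157} - - \frac{6353}{41531} = \frac{181}{16157} + \frac{6353}{41531} = \frac{110162532}{671016367}$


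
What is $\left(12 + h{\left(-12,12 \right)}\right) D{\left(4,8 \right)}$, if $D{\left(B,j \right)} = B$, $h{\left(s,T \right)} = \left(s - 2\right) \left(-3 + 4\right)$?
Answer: $-8$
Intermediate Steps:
$h{\left(s,T \right)} = -2 + s$ ($h{\left(s,T \right)} = \left(-2 + s\right) 1 = -2 + s$)
$\left(12 + h{\left(-12,12 \right)}\right) D{\left(4,8 \right)} = \left(12 - 14\right) 4 = \left(-2\right) 4 = -8$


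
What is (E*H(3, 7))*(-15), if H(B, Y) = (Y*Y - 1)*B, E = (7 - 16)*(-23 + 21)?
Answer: -38880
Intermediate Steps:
E = 18 (E = -9*(-2) = 18)
H(B, Y) = B*(-1 + Y**2) (H(B, Y) = (Y**2 - 1)*B = (-1 + Y**2)*B = B*(-1 + Y**2))
(E*H(3, 7))*(-15) = (18*(3*(-1 + 7**2)))*(-15) = (18*(3*(-1 + 49)))*(-15) = (18*(3*48))*(-15) = (18*144)*(-15) = 2592*(-15) = -38880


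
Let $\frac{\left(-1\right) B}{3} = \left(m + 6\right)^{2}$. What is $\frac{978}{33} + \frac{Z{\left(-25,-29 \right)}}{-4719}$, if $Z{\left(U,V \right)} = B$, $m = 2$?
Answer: $\frac{46682}{1573} \approx 29.677$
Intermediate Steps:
$B = -192$ ($B = - 3 \left(2 + 6\right)^{2} = - 3 \cdot 8^{2} = \left(-3\right) 64 = -192$)
$Z{\left(U,V \right)} = -192$
$\frac{978}{33} + \frac{Z{\left(-25,-29 \right)}}{-4719} = \frac{978}{33} - \frac{192}{-4719} = 978 \cdot \frac{1}{33} - - \frac{64}{1573} = \frac{326}{11} + \frac{64}{1573} = \frac{46682}{1573}$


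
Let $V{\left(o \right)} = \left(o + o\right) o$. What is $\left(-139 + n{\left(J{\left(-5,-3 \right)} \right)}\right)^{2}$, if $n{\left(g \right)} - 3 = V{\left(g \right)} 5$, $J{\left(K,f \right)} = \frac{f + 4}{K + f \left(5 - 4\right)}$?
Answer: $\frac{18896409}{1024} \approx 18454.0$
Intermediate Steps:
$J{\left(K,f \right)} = \frac{4 + f}{K + f}$ ($J{\left(K,f \right)} = \frac{4 + f}{K + f 1} = \frac{4 + f}{K + f}$)
$V{\left(o \right)} = 2 o^{2}$ ($V{\left(o \right)} = 2 o o = 2 o^{2}$)
$n{\left(g \right)} = 3 + 10 g^{2}$ ($n{\left(g \right)} = 3 + 2 g^{2} \cdot 5 = 3 + 10 g^{2}$)
$\left(-139 + n{\left(J{\left(-5,-3 \right)} \right)}\right)^{2} = \left(-139 + \left(3 + 10 \left(\frac{4 - 3}{-5 - 3}\right)^{2}\right)\right)^{2} = \left(-139 + \left(3 + 10 \left(\frac{1}{-8} \cdot 1\right)^{2}\right)\right)^{2} = \left(-139 + \left(3 + 10 \left(\left(- \frac{1}{8}\right) 1\right)^{2}\right)\right)^{2} = \left(-139 + \left(3 + 10 \left(- \frac{1}{8}\right)^{2}\right)\right)^{2} = \left(-139 + \left(3 + 10 \cdot \frac{1}{64}\right)\right)^{2} = \left(-139 + \left(3 + \frac{5}{32}\right)\right)^{2} = \left(-139 + \frac{101}{32}\right)^{2} = \left(- \frac{4347}{32}\right)^{2} = \frac{18896409}{1024}$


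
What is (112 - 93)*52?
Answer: 988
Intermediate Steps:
(112 - 93)*52 = 19*52 = 988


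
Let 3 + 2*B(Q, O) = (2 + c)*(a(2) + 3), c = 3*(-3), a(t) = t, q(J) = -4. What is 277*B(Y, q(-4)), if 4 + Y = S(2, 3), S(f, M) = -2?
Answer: -5263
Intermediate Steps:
c = -9
Y = -6 (Y = -4 - 2 = -6)
B(Q, O) = -19 (B(Q, O) = -3/2 + ((2 - 9)*(2 + 3))/2 = -3/2 + (-7*5)/2 = -3/2 + (½)*(-35) = -3/2 - 35/2 = -19)
277*B(Y, q(-4)) = 277*(-19) = -5263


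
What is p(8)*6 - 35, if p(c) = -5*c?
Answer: -275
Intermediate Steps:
p(8)*6 - 35 = -5*8*6 - 35 = -40*6 - 35 = -240 - 35 = -275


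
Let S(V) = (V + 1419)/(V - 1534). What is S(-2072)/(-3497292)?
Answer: -653/12611234952 ≈ -5.1779e-8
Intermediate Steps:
S(V) = (1419 + V)/(-1534 + V)
S(-2072)/(-3497292) = ((1419 - 2072)/(-1534 - 2072))/(-3497292) = (-653/(-3606))*(-1/3497292) = -1/3606*(-653)*(-1/3497292) = (653/3606)*(-1/3497292) = -653/12611234952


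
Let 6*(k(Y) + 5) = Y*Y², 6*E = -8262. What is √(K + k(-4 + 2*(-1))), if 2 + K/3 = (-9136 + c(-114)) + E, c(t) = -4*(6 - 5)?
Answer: I*√31598 ≈ 177.76*I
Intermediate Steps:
E = -1377 (E = (⅙)*(-8262) = -1377)
c(t) = -4 (c(t) = -4*1 = -4)
k(Y) = -5 + Y³/6 (k(Y) = -5 + (Y*Y²)/6 = -5 + Y³/6)
K = -31557 (K = -6 + 3*((-9136 - 4) - 1377) = -6 + 3*(-9140 - 1377) = -6 + 3*(-10517) = -6 - 31551 = -31557)
√(K + k(-4 + 2*(-1))) = √(-31557 + (-5 + (-4 + 2*(-1))³/6)) = √(-31557 + (-5 + (-4 - 2)³/6)) = √(-31557 + (-5 + (⅙)*(-6)³)) = √(-31557 + (-5 + (⅙)*(-216))) = √(-31557 + (-5 - 36)) = √(-31557 - 41) = √(-31598) = I*√31598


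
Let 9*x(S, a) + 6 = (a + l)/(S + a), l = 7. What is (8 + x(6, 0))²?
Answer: 162409/2916 ≈ 55.696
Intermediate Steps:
x(S, a) = -⅔ + (7 + a)/(9*(S + a)) (x(S, a) = -⅔ + ((a + 7)/(S + a))/9 = -⅔ + ((7 + a)/(S + a))/9 = -⅔ + (7 + a)/(9*(S + a)))
(8 + x(6, 0))² = (8 + (7 - 6*6 - 5*0)/(9*(6 + 0)))² = (8 + (⅑)*(7 - 36 + 0)/6)² = (8 + (⅑)*(⅙)*(-29))² = (8 - 29/54)² = (403/54)² = 162409/2916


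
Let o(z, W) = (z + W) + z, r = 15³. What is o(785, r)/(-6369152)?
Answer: -4945/6369152 ≈ -0.00077640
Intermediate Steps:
r = 3375
o(z, W) = W + 2*z (o(z, W) = (W + z) + z = W + 2*z)
o(785, r)/(-6369152) = (3375 + 2*785)/(-6369152) = (3375 + 1570)*(-1/6369152) = 4945*(-1/6369152) = -4945/6369152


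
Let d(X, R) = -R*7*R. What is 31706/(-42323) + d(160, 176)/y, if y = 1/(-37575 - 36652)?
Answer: 681179749059366/42323 ≈ 1.6095e+10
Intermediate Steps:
d(X, R) = -7*R**2 (d(X, R) = -7*R*R = -7*R**2)
y = -1/74227 (y = 1/(-74227) = -1/74227 ≈ -1.3472e-5)
31706/(-42323) + d(160, 176)/y = 31706/(-42323) + (-7*176**2)/(-1/74227) = 31706*(-1/42323) - 7*30976*(-74227) = -31706/42323 - 216832*(-74227) = -31706/42323 + 16094788864 = 681179749059366/42323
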